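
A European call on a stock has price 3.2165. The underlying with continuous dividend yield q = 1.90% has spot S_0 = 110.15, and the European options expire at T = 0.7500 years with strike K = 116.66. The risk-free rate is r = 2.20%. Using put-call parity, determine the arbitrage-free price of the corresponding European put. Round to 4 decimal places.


Answer: Put price = 9.3759

Derivation:
Put-call parity: C - P = S_0 * exp(-qT) - K * exp(-rT).
S_0 * exp(-qT) = 110.1500 * 0.98585105 = 108.59149323
K * exp(-rT) = 116.6600 * 0.98363538 = 114.75090336
P = C - S*exp(-qT) + K*exp(-rT)
P = 3.2165 - 108.59149323 + 114.75090336 = 9.3759


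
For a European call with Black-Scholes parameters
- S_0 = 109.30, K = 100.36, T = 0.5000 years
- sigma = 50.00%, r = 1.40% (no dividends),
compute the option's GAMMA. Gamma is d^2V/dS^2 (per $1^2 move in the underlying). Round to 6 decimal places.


d1 = 0.4379329340; d2 = 0.0843795435
phi(d1) = 0.3624636228; exp(-qT) = 1.0000000000; exp(-rT) = 0.9930244429
Gamma = exp(-qT) * phi(d1) / (S * sigma * sqrt(T)) = 1.0000000000 * 0.3624636228 / (109.3000 * 0.5000 * 0.7071067812) = 0.009380

Answer: Gamma = 0.009380


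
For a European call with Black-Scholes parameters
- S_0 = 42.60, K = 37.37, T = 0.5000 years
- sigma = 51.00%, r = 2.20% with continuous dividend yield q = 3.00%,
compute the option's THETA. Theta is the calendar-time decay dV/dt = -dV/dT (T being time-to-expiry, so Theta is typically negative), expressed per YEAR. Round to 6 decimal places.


d1 = 0.5324403415; d2 = 0.1718158831
phi(d1) = 0.3462186068; exp(-qT) = 0.9851119396; exp(-rT) = 0.9890602788
Theta = -S*exp(-qT)*phi(d1)*sigma/(2*sqrt(T)) - r*K*exp(-rT)*N(d2) + q*S*exp(-qT)*N(d1)
N(d1) = 0.7027894745; N(d2) = 0.5682088608; sqrt(T) = 0.7071067812
Term 1 = -42.6000 * 0.9851119396 * 0.3462186068 * 0.5100 / (2 * 0.7071067812) = -5.2396317431
Term 2 = -0.0220 * 37.3700 * 0.9890602788 * 0.5682088608 = -0.4620367723
Term 3 = 0.0300 * 42.6000 * 0.9851119396 * 0.7027894745 = 0.8847930144
Theta = -5.2396317431 + (-0.4620367723) + (0.8847930144) = -4.816876

Answer: Theta = -4.816876


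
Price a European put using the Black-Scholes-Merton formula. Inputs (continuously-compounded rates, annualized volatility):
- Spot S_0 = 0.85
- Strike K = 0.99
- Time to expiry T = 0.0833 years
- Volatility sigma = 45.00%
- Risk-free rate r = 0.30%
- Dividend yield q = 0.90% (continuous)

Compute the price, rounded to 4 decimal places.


Answer: Price = 0.1474

Derivation:
d1 = (ln(S/K) + (r - q + 0.5*sigma^2) * T) / (sigma * sqrt(T)) = -1.11284791
d2 = d1 - sigma * sqrt(T) = -1.24272574
exp(-rT) = 0.99975013; exp(-qT) = 0.99925058
P = K * exp(-rT) * N(-d2) - S_0 * exp(-qT) * N(-d1)
N(-d1) = 0.86711312; N(-d2) = 0.89301554
P = 0.9900 * 0.99975013 * 0.89301554 - 0.8500 * 0.99925058 * 0.86711312 = 0.1474


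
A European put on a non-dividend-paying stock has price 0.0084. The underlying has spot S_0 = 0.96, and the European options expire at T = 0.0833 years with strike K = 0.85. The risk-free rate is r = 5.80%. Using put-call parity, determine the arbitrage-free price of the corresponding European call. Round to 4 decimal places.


Put-call parity: C - P = S_0 * exp(-qT) - K * exp(-rT).
S_0 * exp(-qT) = 0.9600 * 1.00000000 = 0.96000000
K * exp(-rT) = 0.8500 * 0.99518025 = 0.84590321
C = P + S*exp(-qT) - K*exp(-rT)
C = 0.0084 + 0.96000000 - 0.84590321 = 0.1225

Answer: Call price = 0.1225


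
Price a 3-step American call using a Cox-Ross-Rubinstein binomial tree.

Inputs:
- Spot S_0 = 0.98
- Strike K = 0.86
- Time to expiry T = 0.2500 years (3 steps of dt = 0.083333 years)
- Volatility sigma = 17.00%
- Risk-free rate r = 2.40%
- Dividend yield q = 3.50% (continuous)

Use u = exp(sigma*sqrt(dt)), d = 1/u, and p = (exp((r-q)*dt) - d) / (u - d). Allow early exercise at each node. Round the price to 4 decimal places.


Answer: Price = V(0,0) = 0.1201

Derivation:
dt = T/N = 0.083333
u = exp(sigma*sqrt(dt)) = 1.050299; d = 1/u = 0.952110
p = (exp((r-q)*dt) - d) / (u - d) = 0.478402
Discount per step: exp(-r*dt) = 0.998002
Stock lattice S(k, i) with i counting down-moves:
  k=0: S(0,0) = 0.9800
  k=1: S(1,0) = 1.0293; S(1,1) = 0.9331
  k=2: S(2,0) = 1.0811; S(2,1) = 0.9800; S(2,2) = 0.8884
  k=3: S(3,0) = 1.1354; S(3,1) = 1.0293; S(3,2) = 0.9331; S(3,3) = 0.8458
Terminal payoffs V(N, i) = max(S_T - K, 0):
  V(3,0) = 0.275442; V(3,1) = 0.169293; V(3,2) = 0.073068; V(3,3) = 0.000000
Backward induction: V(k, i) = exp(-r*dt) * [p * V(k+1, i) + (1-p) * V(k+1, i+1)]; then take max(V_cont, immediate exercise) for American.
  V(2,0) = exp(-r*dt) * [p*0.275442 + (1-p)*0.169293] = 0.219635; exercise = 0.221065; V(2,0) = max -> 0.221065
  V(2,1) = exp(-r*dt) * [p*0.169293 + (1-p)*0.073068] = 0.118864; exercise = 0.120000; V(2,1) = max -> 0.120000
  V(2,2) = exp(-r*dt) * [p*0.073068 + (1-p)*0.000000] = 0.034886; exercise = 0.028383; V(2,2) = max -> 0.034886
  V(1,0) = exp(-r*dt) * [p*0.221065 + (1-p)*0.120000] = 0.168013; exercise = 0.169293; V(1,0) = max -> 0.169293
  V(1,1) = exp(-r*dt) * [p*0.120000 + (1-p)*0.034886] = 0.075454; exercise = 0.073068; V(1,1) = max -> 0.075454
  V(0,0) = exp(-r*dt) * [p*0.169293 + (1-p)*0.075454] = 0.120106; exercise = 0.120000; V(0,0) = max -> 0.120106


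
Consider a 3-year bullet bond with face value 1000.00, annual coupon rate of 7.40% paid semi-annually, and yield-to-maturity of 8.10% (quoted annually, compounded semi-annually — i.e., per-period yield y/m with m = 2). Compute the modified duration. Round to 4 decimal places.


Answer: Modified duration = 2.6353

Derivation:
Coupon per period c = face * coupon_rate / m = 37.000000
Periods per year m = 2; per-period yield y/m = 0.040500
Number of cashflows N = 6
Cashflows (t years, CF_t, discount factor 1/(1+y/m)^(m*t), PV):
  t = 0.5000: CF_t = 37.000000, DF = 0.961076, PV = 35.559827
  t = 1.0000: CF_t = 37.000000, DF = 0.923668, PV = 34.175711
  t = 1.5000: CF_t = 37.000000, DF = 0.887715, PV = 32.845469
  t = 2.0000: CF_t = 37.000000, DF = 0.853162, PV = 31.567005
  t = 2.5000: CF_t = 37.000000, DF = 0.819954, PV = 30.338304
  t = 3.0000: CF_t = 1037.000000, DF = 0.788039, PV = 817.196032
Price P = sum_t PV_t = 981.682348
First compute Macaulay numerator sum_t t * PV_t:
  t * PV_t at t = 0.5000: 17.779914
  t * PV_t at t = 1.0000: 34.175711
  t * PV_t at t = 1.5000: 49.268204
  t * PV_t at t = 2.0000: 63.134011
  t * PV_t at t = 2.5000: 75.845760
  t * PV_t at t = 3.0000: 2451.588095
Macaulay duration D = 2691.791695 / 981.682348 = 2.742019
Modified duration = D / (1 + y/m) = 2.742019 / (1 + 0.040500) = 2.635290


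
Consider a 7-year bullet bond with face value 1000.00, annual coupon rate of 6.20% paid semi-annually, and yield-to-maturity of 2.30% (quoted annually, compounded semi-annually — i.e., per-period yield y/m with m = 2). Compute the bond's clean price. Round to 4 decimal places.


Answer: Price = 1250.8302

Derivation:
Coupon per period c = face * coupon_rate / m = 31.000000
Periods per year m = 2; per-period yield y/m = 0.011500
Number of cashflows N = 14
Cashflows (t years, CF_t, discount factor 1/(1+y/m)^(m*t), PV):
  t = 0.5000: CF_t = 31.000000, DF = 0.988631, PV = 30.647553
  t = 1.0000: CF_t = 31.000000, DF = 0.977391, PV = 30.299113
  t = 1.5000: CF_t = 31.000000, DF = 0.966279, PV = 29.954635
  t = 2.0000: CF_t = 31.000000, DF = 0.955293, PV = 29.614073
  t = 2.5000: CF_t = 31.000000, DF = 0.944432, PV = 29.277383
  t = 3.0000: CF_t = 31.000000, DF = 0.933694, PV = 28.944521
  t = 3.5000: CF_t = 31.000000, DF = 0.923079, PV = 28.615444
  t = 4.0000: CF_t = 31.000000, DF = 0.912584, PV = 28.290107
  t = 4.5000: CF_t = 31.000000, DF = 0.902209, PV = 27.968470
  t = 5.0000: CF_t = 31.000000, DF = 0.891951, PV = 27.650489
  t = 5.5000: CF_t = 31.000000, DF = 0.881810, PV = 27.336124
  t = 6.0000: CF_t = 31.000000, DF = 0.871785, PV = 27.025333
  t = 6.5000: CF_t = 31.000000, DF = 0.861873, PV = 26.718075
  t = 7.0000: CF_t = 1031.000000, DF = 0.852075, PV = 878.488834
Price P = sum_t PV_t = 1250.830155


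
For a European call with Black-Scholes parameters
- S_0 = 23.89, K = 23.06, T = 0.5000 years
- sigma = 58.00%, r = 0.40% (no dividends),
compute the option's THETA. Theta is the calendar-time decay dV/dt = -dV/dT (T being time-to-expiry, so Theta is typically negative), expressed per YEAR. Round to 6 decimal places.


Answer: Theta = -3.782901

Derivation:
d1 = 0.2961569150; d2 = -0.1139650180
phi(d1) = 0.3818249611; exp(-qT) = 1.0000000000; exp(-rT) = 0.9980019987
Theta = -S*exp(-qT)*phi(d1)*sigma/(2*sqrt(T)) - r*K*exp(-rT)*N(d2) + q*S*exp(-qT)*N(d1)
N(d1) = 0.6164448748; N(d2) = 0.4546327621; sqrt(T) = 0.7071067812
Term 1 = -23.8900 * 1.0000000000 * 0.3818249611 * 0.5800 / (2 * 0.7071067812) = -3.7410495604
Term 2 = -0.0040 * 23.0600 * 0.9980019987 * 0.4546327621 = -0.0418515391
Term 3 = 0 (no dividend yield, q = 0)
Theta = -3.7410495604 + (-0.0418515391) + (0.0000000000) = -3.782901


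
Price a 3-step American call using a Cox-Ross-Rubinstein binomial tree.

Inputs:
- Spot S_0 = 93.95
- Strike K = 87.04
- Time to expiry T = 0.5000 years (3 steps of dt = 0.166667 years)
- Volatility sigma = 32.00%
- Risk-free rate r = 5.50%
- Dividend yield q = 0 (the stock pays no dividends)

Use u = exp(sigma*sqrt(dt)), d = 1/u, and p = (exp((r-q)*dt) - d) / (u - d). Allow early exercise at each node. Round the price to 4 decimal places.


Answer: Price = V(0,0) = 13.7600

Derivation:
dt = T/N = 0.166667
u = exp(sigma*sqrt(dt)) = 1.139557; d = 1/u = 0.877534
p = (exp((r-q)*dt) - d) / (u - d) = 0.502532
Discount per step: exp(-r*dt) = 0.990875
Stock lattice S(k, i) with i counting down-moves:
  k=0: S(0,0) = 93.9500
  k=1: S(1,0) = 107.0614; S(1,1) = 82.4443
  k=2: S(2,0) = 122.0025; S(2,1) = 93.9500; S(2,2) = 72.3477
  k=3: S(3,0) = 139.0288; S(3,1) = 107.0614; S(3,2) = 82.4443; S(3,3) = 63.4876
Terminal payoffs V(N, i) = max(S_T - K, 0):
  V(3,0) = 51.988797; V(3,1) = 20.021365; V(3,2) = 0.000000; V(3,3) = 0.000000
Backward induction: V(k, i) = exp(-r*dt) * [p * V(k+1, i) + (1-p) * V(k+1, i+1)]; then take max(V_cont, immediate exercise) for American.
  V(2,0) = exp(-r*dt) * [p*51.988797 + (1-p)*20.021365] = 35.756733; exercise = 34.962512; V(2,0) = max -> 35.756733
  V(2,1) = exp(-r*dt) * [p*20.021365 + (1-p)*0.000000] = 9.969561; exercise = 6.910000; V(2,1) = max -> 9.969561
  V(2,2) = exp(-r*dt) * [p*0.000000 + (1-p)*0.000000] = 0.000000; exercise = 0.000000; V(2,2) = max -> 0.000000
  V(1,0) = exp(-r*dt) * [p*35.756733 + (1-p)*9.969561] = 22.719212; exercise = 20.021365; V(1,0) = max -> 22.719212
  V(1,1) = exp(-r*dt) * [p*9.969561 + (1-p)*0.000000] = 4.964304; exercise = 0.000000; V(1,1) = max -> 4.964304
  V(0,0) = exp(-r*dt) * [p*22.719212 + (1-p)*4.964304] = 13.759993; exercise = 6.910000; V(0,0) = max -> 13.759993


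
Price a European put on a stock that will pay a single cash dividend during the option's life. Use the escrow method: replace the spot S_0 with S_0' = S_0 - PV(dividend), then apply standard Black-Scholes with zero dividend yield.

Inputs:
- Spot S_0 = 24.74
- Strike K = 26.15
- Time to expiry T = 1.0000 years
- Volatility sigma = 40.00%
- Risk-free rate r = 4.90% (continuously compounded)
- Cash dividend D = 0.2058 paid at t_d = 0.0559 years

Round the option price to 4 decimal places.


Answer: Price = 4.1032

Derivation:
PV(D) = D * exp(-r * t_d) = 0.2058 * 0.99726465 = 0.20523706
S_0' = S_0 - PV(D) = 24.7400 - 0.20523706 = 24.53476294
d1 = (ln(S_0'/K) + (r + sigma^2/2)*T) / (sigma*sqrt(T)) = 0.16310454
d2 = d1 - sigma*sqrt(T) = -0.23689546
exp(-rT) = 0.95218113
N(-d1) = 0.43521806; N(-d2) = 0.59363105
P = K * exp(-rT) * N(-d2) - S_0' * N(-d1) = 26.1500 * 0.95218113 * 0.59363105 - 24.53476294 * 0.43521806 = 4.1032


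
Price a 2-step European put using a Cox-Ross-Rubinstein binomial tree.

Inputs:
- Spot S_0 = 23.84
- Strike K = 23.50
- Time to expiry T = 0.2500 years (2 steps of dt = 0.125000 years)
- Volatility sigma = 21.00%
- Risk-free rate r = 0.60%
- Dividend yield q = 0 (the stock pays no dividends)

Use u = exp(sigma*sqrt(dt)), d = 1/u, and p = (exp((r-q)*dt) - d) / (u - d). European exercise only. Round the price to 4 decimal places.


dt = T/N = 0.125000
u = exp(sigma*sqrt(dt)) = 1.077072; d = 1/u = 0.928443
p = (exp((r-q)*dt) - d) / (u - d) = 0.486495
Discount per step: exp(-r*dt) = 0.999250
Stock lattice S(k, i) with i counting down-moves:
  k=0: S(0,0) = 23.8400
  k=1: S(1,0) = 25.6774; S(1,1) = 22.1341
  k=2: S(2,0) = 27.6564; S(2,1) = 23.8400; S(2,2) = 20.5502
Terminal payoffs V(N, i) = max(K - S_T, 0):
  V(2,0) = 0.000000; V(2,1) = 0.000000; V(2,2) = 2.949764
Backward induction: V(k, i) = exp(-r*dt) * [p * V(k+1, i) + (1-p) * V(k+1, i+1)].
  V(1,0) = exp(-r*dt) * [p*0.000000 + (1-p)*0.000000] = 0.000000
  V(1,1) = exp(-r*dt) * [p*0.000000 + (1-p)*2.949764] = 1.513583
  V(0,0) = exp(-r*dt) * [p*0.000000 + (1-p)*1.513583] = 0.776650

Answer: Price = V(0,0) = 0.7766


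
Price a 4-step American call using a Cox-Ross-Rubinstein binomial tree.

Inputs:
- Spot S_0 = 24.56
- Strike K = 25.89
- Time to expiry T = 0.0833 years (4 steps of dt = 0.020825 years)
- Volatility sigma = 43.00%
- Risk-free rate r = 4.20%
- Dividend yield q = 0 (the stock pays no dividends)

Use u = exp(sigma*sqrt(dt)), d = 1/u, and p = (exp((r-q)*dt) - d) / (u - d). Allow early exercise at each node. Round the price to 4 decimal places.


Answer: Price = V(0,0) = 0.7861

Derivation:
dt = T/N = 0.020825
u = exp(sigma*sqrt(dt)) = 1.064018; d = 1/u = 0.939833
p = (exp((r-q)*dt) - d) / (u - d) = 0.491538
Discount per step: exp(-r*dt) = 0.999126
Stock lattice S(k, i) with i counting down-moves:
  k=0: S(0,0) = 24.5600
  k=1: S(1,0) = 26.1323; S(1,1) = 23.0823
  k=2: S(2,0) = 27.8052; S(2,1) = 24.5600; S(2,2) = 21.6935
  k=3: S(3,0) = 29.5853; S(3,1) = 26.1323; S(3,2) = 23.0823; S(3,3) = 20.3883
  k=4: S(4,0) = 31.4793; S(4,1) = 27.8052; S(4,2) = 24.5600; S(4,3) = 21.6935; S(4,4) = 19.1616
Terminal payoffs V(N, i) = max(S_T - K, 0):
  V(4,0) = 5.589296; V(4,1) = 1.915243; V(4,2) = 0.000000; V(4,3) = 0.000000; V(4,4) = 0.000000
Backward induction: V(k, i) = exp(-r*dt) * [p * V(k+1, i) + (1-p) * V(k+1, i+1)]; then take max(V_cont, immediate exercise) for American.
  V(3,0) = exp(-r*dt) * [p*5.589296 + (1-p)*1.915243] = 3.717926; exercise = 3.695291; V(3,0) = max -> 3.717926
  V(3,1) = exp(-r*dt) * [p*1.915243 + (1-p)*0.000000] = 0.940591; exercise = 0.242293; V(3,1) = max -> 0.940591
  V(3,2) = exp(-r*dt) * [p*0.000000 + (1-p)*0.000000] = 0.000000; exercise = 0.000000; V(3,2) = max -> 0.000000
  V(3,3) = exp(-r*dt) * [p*0.000000 + (1-p)*0.000000] = 0.000000; exercise = 0.000000; V(3,3) = max -> 0.000000
  V(2,0) = exp(-r*dt) * [p*3.717926 + (1-p)*0.940591] = 2.303741; exercise = 1.915243; V(2,0) = max -> 2.303741
  V(2,1) = exp(-r*dt) * [p*0.940591 + (1-p)*0.000000] = 0.461932; exercise = 0.000000; V(2,1) = max -> 0.461932
  V(2,2) = exp(-r*dt) * [p*0.000000 + (1-p)*0.000000] = 0.000000; exercise = 0.000000; V(2,2) = max -> 0.000000
  V(1,0) = exp(-r*dt) * [p*2.303741 + (1-p)*0.461932] = 1.366056; exercise = 0.242293; V(1,0) = max -> 1.366056
  V(1,1) = exp(-r*dt) * [p*0.461932 + (1-p)*0.000000] = 0.226859; exercise = 0.000000; V(1,1) = max -> 0.226859
  V(0,0) = exp(-r*dt) * [p*1.366056 + (1-p)*0.226859] = 0.786129; exercise = 0.000000; V(0,0) = max -> 0.786129


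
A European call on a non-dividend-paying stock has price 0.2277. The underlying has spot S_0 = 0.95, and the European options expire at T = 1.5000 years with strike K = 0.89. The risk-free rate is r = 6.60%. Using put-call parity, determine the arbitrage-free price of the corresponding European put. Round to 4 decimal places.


Answer: Put price = 0.0838

Derivation:
Put-call parity: C - P = S_0 * exp(-qT) - K * exp(-rT).
S_0 * exp(-qT) = 0.9500 * 1.00000000 = 0.95000000
K * exp(-rT) = 0.8900 * 0.90574271 = 0.80611101
P = C - S*exp(-qT) + K*exp(-rT)
P = 0.2277 - 0.95000000 + 0.80611101 = 0.0838


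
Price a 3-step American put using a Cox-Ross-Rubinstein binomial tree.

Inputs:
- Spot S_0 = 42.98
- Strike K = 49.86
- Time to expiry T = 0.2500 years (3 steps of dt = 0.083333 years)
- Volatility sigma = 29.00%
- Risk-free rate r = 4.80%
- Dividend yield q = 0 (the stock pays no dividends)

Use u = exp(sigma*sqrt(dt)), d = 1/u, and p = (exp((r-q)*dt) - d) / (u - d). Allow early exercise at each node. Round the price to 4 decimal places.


Answer: Price = V(0,0) = 7.2091

Derivation:
dt = T/N = 0.083333
u = exp(sigma*sqrt(dt)) = 1.087320; d = 1/u = 0.919693
p = (exp((r-q)*dt) - d) / (u - d) = 0.502994
Discount per step: exp(-r*dt) = 0.996008
Stock lattice S(k, i) with i counting down-moves:
  k=0: S(0,0) = 42.9800
  k=1: S(1,0) = 46.7330; S(1,1) = 39.5284
  k=2: S(2,0) = 50.8137; S(2,1) = 42.9800; S(2,2) = 36.3540
  k=3: S(3,0) = 55.2508; S(3,1) = 46.7330; S(3,2) = 39.5284; S(3,3) = 33.4345
Terminal payoffs V(N, i) = max(K - S_T, 0):
  V(3,0) = 0.000000; V(3,1) = 3.126994; V(3,2) = 10.331612; V(3,3) = 16.425526
Backward induction: V(k, i) = exp(-r*dt) * [p * V(k+1, i) + (1-p) * V(k+1, i+1)]; then take max(V_cont, immediate exercise) for American.
  V(2,0) = exp(-r*dt) * [p*0.000000 + (1-p)*3.126994] = 1.547932; exercise = 0.000000; V(2,0) = max -> 1.547932
  V(2,1) = exp(-r*dt) * [p*3.126994 + (1-p)*10.331612] = 6.680958; exercise = 6.880000; V(2,1) = max -> 6.880000
  V(2,2) = exp(-r*dt) * [p*10.331612 + (1-p)*16.425526] = 13.306992; exercise = 13.506034; V(2,2) = max -> 13.506034
  V(1,0) = exp(-r*dt) * [p*1.547932 + (1-p)*6.880000] = 4.181246; exercise = 3.126994; V(1,0) = max -> 4.181246
  V(1,1) = exp(-r*dt) * [p*6.880000 + (1-p)*13.506034] = 10.132570; exercise = 10.331612; V(1,1) = max -> 10.331612
  V(0,0) = exp(-r*dt) * [p*4.181246 + (1-p)*10.331612] = 7.209123; exercise = 6.880000; V(0,0) = max -> 7.209123


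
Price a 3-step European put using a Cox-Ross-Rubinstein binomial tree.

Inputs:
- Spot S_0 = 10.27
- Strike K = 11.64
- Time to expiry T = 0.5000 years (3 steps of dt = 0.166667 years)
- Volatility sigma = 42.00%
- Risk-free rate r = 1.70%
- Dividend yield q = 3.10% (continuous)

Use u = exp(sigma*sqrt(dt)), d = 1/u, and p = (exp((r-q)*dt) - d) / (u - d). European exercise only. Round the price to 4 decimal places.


dt = T/N = 0.166667
u = exp(sigma*sqrt(dt)) = 1.187042; d = 1/u = 0.842430
p = (exp((r-q)*dt) - d) / (u - d) = 0.450476
Discount per step: exp(-r*dt) = 0.997171
Stock lattice S(k, i) with i counting down-moves:
  k=0: S(0,0) = 10.2700
  k=1: S(1,0) = 12.1909; S(1,1) = 8.6518
  k=2: S(2,0) = 14.4711; S(2,1) = 10.2700; S(2,2) = 7.2885
  k=3: S(3,0) = 17.1778; S(3,1) = 12.1909; S(3,2) = 8.6518; S(3,3) = 6.1401
Terminal payoffs V(N, i) = max(K - S_T, 0):
  V(3,0) = 0.000000; V(3,1) = 0.000000; V(3,2) = 2.988240; V(3,3) = 5.499942
Backward induction: V(k, i) = exp(-r*dt) * [p * V(k+1, i) + (1-p) * V(k+1, i+1)].
  V(2,0) = exp(-r*dt) * [p*0.000000 + (1-p)*0.000000] = 0.000000
  V(2,1) = exp(-r*dt) * [p*0.000000 + (1-p)*2.988240] = 1.637465
  V(2,2) = exp(-r*dt) * [p*2.988240 + (1-p)*5.499942] = 4.356122
  V(1,0) = exp(-r*dt) * [p*0.000000 + (1-p)*1.637465] = 0.897281
  V(1,1) = exp(-r*dt) * [p*1.637465 + (1-p)*4.356122] = 3.122573
  V(0,0) = exp(-r*dt) * [p*0.897281 + (1-p)*3.122573] = 2.114135

Answer: Price = V(0,0) = 2.1141


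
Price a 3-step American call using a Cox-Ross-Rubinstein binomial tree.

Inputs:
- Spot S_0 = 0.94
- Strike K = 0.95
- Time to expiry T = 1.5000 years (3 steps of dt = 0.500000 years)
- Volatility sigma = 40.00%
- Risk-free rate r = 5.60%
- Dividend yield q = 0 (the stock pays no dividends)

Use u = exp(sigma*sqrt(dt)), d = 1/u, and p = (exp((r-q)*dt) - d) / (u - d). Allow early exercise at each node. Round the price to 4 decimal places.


dt = T/N = 0.500000
u = exp(sigma*sqrt(dt)) = 1.326896; d = 1/u = 0.753638
p = (exp((r-q)*dt) - d) / (u - d) = 0.479291
Discount per step: exp(-r*dt) = 0.972388
Stock lattice S(k, i) with i counting down-moves:
  k=0: S(0,0) = 0.9400
  k=1: S(1,0) = 1.2473; S(1,1) = 0.7084
  k=2: S(2,0) = 1.6550; S(2,1) = 0.9400; S(2,2) = 0.5339
  k=3: S(3,0) = 2.1960; S(3,1) = 1.2473; S(3,2) = 0.7084; S(3,3) = 0.4024
Terminal payoffs V(N, i) = max(S_T - K, 0):
  V(3,0) = 1.246033; V(3,1) = 0.297283; V(3,2) = 0.000000; V(3,3) = 0.000000
Backward induction: V(k, i) = exp(-r*dt) * [p * V(k+1, i) + (1-p) * V(k+1, i+1)]; then take max(V_cont, immediate exercise) for American.
  V(2,0) = exp(-r*dt) * [p*1.246033 + (1-p)*0.297283] = 0.731246; exercise = 0.705015; V(2,0) = max -> 0.731246
  V(2,1) = exp(-r*dt) * [p*0.297283 + (1-p)*0.000000] = 0.138551; exercise = 0.000000; V(2,1) = max -> 0.138551
  V(2,2) = exp(-r*dt) * [p*0.000000 + (1-p)*0.000000] = 0.000000; exercise = 0.000000; V(2,2) = max -> 0.000000
  V(1,0) = exp(-r*dt) * [p*0.731246 + (1-p)*0.138551] = 0.410955; exercise = 0.297283; V(1,0) = max -> 0.410955
  V(1,1) = exp(-r*dt) * [p*0.138551 + (1-p)*0.000000] = 0.064572; exercise = 0.000000; V(1,1) = max -> 0.064572
  V(0,0) = exp(-r*dt) * [p*0.410955 + (1-p)*0.064572] = 0.224223; exercise = 0.000000; V(0,0) = max -> 0.224223

Answer: Price = V(0,0) = 0.2242


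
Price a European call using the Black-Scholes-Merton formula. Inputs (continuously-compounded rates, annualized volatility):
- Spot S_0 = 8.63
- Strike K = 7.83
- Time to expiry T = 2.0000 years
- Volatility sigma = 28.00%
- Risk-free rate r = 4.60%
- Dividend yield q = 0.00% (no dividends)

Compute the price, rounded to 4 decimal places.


Answer: Price = 2.1182

Derivation:
d1 = (ln(S/K) + (r - q + 0.5*sigma^2) * T) / (sigma * sqrt(T)) = 0.67599912
d2 = d1 - sigma * sqrt(T) = 0.28001932
exp(-rT) = 0.91210515; exp(-qT) = 1.00000000
C = S_0 * exp(-qT) * N(d1) - K * exp(-rT) * N(d2)
N(d1) = 0.75047940; N(d2) = 0.61026866
C = 8.6300 * 1.00000000 * 0.75047940 - 7.8300 * 0.91210515 * 0.61026866 = 2.1182


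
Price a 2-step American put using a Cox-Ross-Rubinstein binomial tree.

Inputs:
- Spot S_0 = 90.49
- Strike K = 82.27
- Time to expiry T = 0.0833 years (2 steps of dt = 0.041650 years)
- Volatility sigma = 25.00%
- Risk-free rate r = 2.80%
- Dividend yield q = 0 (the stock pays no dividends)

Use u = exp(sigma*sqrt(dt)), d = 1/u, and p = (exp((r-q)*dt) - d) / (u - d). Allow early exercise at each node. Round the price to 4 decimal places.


dt = T/N = 0.041650
u = exp(sigma*sqrt(dt)) = 1.052345; d = 1/u = 0.950259
p = (exp((r-q)*dt) - d) / (u - d) = 0.498678
Discount per step: exp(-r*dt) = 0.998834
Stock lattice S(k, i) with i counting down-moves:
  k=0: S(0,0) = 90.4900
  k=1: S(1,0) = 95.2267; S(1,1) = 85.9889
  k=2: S(2,0) = 100.2113; S(2,1) = 90.4900; S(2,2) = 81.7117
Terminal payoffs V(N, i) = max(K - S_T, 0):
  V(2,0) = 0.000000; V(2,1) = 0.000000; V(2,2) = 0.558260
Backward induction: V(k, i) = exp(-r*dt) * [p * V(k+1, i) + (1-p) * V(k+1, i+1)]; then take max(V_cont, immediate exercise) for American.
  V(1,0) = exp(-r*dt) * [p*0.000000 + (1-p)*0.000000] = 0.000000; exercise = 0.000000; V(1,0) = max -> 0.000000
  V(1,1) = exp(-r*dt) * [p*0.000000 + (1-p)*0.558260] = 0.279542; exercise = 0.000000; V(1,1) = max -> 0.279542
  V(0,0) = exp(-r*dt) * [p*0.000000 + (1-p)*0.279542] = 0.139977; exercise = 0.000000; V(0,0) = max -> 0.139977

Answer: Price = V(0,0) = 0.1400


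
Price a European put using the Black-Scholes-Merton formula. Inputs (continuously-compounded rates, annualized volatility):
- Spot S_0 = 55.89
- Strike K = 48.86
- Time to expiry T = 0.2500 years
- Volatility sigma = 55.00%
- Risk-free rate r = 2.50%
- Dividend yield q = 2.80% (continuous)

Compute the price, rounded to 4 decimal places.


d1 = (ln(S/K) + (r - q + 0.5*sigma^2) * T) / (sigma * sqrt(T)) = 0.62359603
d2 = d1 - sigma * sqrt(T) = 0.34859603
exp(-rT) = 0.99376949; exp(-qT) = 0.99302444
P = K * exp(-rT) * N(-d2) - S_0 * exp(-qT) * N(-d1)
N(-d1) = 0.26644646; N(-d2) = 0.36369631
P = 48.8600 * 0.99376949 * 0.36369631 - 55.8900 * 0.99302444 * 0.26644646 = 2.8717

Answer: Price = 2.8717


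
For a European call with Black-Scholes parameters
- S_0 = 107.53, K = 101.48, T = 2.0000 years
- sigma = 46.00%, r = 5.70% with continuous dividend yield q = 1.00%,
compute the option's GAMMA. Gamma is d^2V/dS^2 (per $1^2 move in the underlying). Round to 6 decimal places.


d1 = 0.5587805944; d2 = -0.0917576443
phi(d1) = 0.3412785034; exp(-qT) = 0.9801986733; exp(-rT) = 0.8922579559
Gamma = exp(-qT) * phi(d1) / (S * sigma * sqrt(T)) = 0.9801986733 * 0.3412785034 / (107.5300 * 0.4600 * 1.4142135624) = 0.004782

Answer: Gamma = 0.004782


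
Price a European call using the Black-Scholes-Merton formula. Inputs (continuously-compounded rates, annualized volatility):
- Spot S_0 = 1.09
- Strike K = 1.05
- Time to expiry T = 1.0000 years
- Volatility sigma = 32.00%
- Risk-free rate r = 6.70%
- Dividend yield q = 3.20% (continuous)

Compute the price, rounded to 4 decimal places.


d1 = (ln(S/K) + (r - q + 0.5*sigma^2) * T) / (sigma * sqrt(T)) = 0.38621104
d2 = d1 - sigma * sqrt(T) = 0.06621104
exp(-rT) = 0.93519520; exp(-qT) = 0.96850658
C = S_0 * exp(-qT) * N(d1) - K * exp(-rT) * N(d2)
N(d1) = 0.65032981; N(d2) = 0.52639510
C = 1.0900 * 0.96850658 * 0.65032981 - 1.0500 * 0.93519520 * 0.52639510 = 0.1696

Answer: Price = 0.1696


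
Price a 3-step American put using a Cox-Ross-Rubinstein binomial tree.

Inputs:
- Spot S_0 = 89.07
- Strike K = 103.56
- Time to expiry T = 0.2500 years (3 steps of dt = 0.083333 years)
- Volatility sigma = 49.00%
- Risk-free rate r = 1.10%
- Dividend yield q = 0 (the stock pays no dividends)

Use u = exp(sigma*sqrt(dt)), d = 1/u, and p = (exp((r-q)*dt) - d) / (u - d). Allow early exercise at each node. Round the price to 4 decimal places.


dt = T/N = 0.083333
u = exp(sigma*sqrt(dt)) = 1.151944; d = 1/u = 0.868098
p = (exp((r-q)*dt) - d) / (u - d) = 0.467927
Discount per step: exp(-r*dt) = 0.999084
Stock lattice S(k, i) with i counting down-moves:
  k=0: S(0,0) = 89.0700
  k=1: S(1,0) = 102.6036; S(1,1) = 77.3215
  k=2: S(2,0) = 118.1936; S(2,1) = 89.0700; S(2,2) = 67.1226
  k=3: S(3,0) = 136.1524; S(3,1) = 102.6036; S(3,2) = 77.3215; S(3,3) = 58.2690
Terminal payoffs V(N, i) = max(K - S_T, 0):
  V(3,0) = 0.000000; V(3,1) = 0.956362; V(3,2) = 26.238523; V(3,3) = 45.291005
Backward induction: V(k, i) = exp(-r*dt) * [p * V(k+1, i) + (1-p) * V(k+1, i+1)]; then take max(V_cont, immediate exercise) for American.
  V(2,0) = exp(-r*dt) * [p*0.000000 + (1-p)*0.956362] = 0.508388; exercise = 0.000000; V(2,0) = max -> 0.508388
  V(2,1) = exp(-r*dt) * [p*0.956362 + (1-p)*26.238523] = 14.395113; exercise = 14.490000; V(2,1) = max -> 14.490000
  V(2,2) = exp(-r*dt) * [p*26.238523 + (1-p)*45.291005] = 36.342504; exercise = 36.437390; V(2,2) = max -> 36.437390
  V(1,0) = exp(-r*dt) * [p*0.508388 + (1-p)*14.490000] = 7.940343; exercise = 0.956362; V(1,0) = max -> 7.940343
  V(1,1) = exp(-r*dt) * [p*14.490000 + (1-p)*36.437390] = 26.143636; exercise = 26.238523; V(1,1) = max -> 26.238523
  V(0,0) = exp(-r*dt) * [p*7.940343 + (1-p)*26.238523] = 17.660113; exercise = 14.490000; V(0,0) = max -> 17.660113

Answer: Price = V(0,0) = 17.6601


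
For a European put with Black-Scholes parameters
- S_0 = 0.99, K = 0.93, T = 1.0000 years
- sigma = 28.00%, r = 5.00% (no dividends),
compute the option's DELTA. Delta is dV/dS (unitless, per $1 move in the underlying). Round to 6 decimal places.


d1 = 0.5418584178; d2 = 0.2618584178
phi(d1) = 0.3444715396; exp(-qT) = 1.0000000000; exp(-rT) = 0.9512294245
N(-d1) = 0.2939580221
Delta = -exp(-qT) * N(-d1) = -1.0000000000 * 0.2939580221 = -0.293958

Answer: Delta = -0.293958


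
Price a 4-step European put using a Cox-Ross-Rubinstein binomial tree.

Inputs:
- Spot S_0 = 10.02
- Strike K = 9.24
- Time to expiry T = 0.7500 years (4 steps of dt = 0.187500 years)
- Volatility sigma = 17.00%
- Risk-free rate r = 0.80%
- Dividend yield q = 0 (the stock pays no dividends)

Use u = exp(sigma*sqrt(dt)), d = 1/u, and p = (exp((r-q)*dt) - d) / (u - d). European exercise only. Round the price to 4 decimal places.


Answer: Price = V(0,0) = 0.2696

Derivation:
dt = T/N = 0.187500
u = exp(sigma*sqrt(dt)) = 1.076389; d = 1/u = 0.929032
p = (exp((r-q)*dt) - d) / (u - d) = 0.491792
Discount per step: exp(-r*dt) = 0.998501
Stock lattice S(k, i) with i counting down-moves:
  k=0: S(0,0) = 10.0200
  k=1: S(1,0) = 10.7854; S(1,1) = 9.3089
  k=2: S(2,0) = 11.6093; S(2,1) = 10.0200; S(2,2) = 8.6483
  k=3: S(3,0) = 12.4961; S(3,1) = 10.7854; S(3,2) = 9.3089; S(3,3) = 8.0345
  k=4: S(4,0) = 13.4507; S(4,1) = 11.6093; S(4,2) = 10.0200; S(4,3) = 8.6483; S(4,4) = 7.4643
Terminal payoffs V(N, i) = max(K - S_T, 0):
  V(4,0) = 0.000000; V(4,1) = 0.000000; V(4,2) = 0.000000; V(4,3) = 0.591735; V(4,4) = 1.775679
Backward induction: V(k, i) = exp(-r*dt) * [p * V(k+1, i) + (1-p) * V(k+1, i+1)].
  V(3,0) = exp(-r*dt) * [p*0.000000 + (1-p)*0.000000] = 0.000000
  V(3,1) = exp(-r*dt) * [p*0.000000 + (1-p)*0.000000] = 0.000000
  V(3,2) = exp(-r*dt) * [p*0.000000 + (1-p)*0.591735] = 0.300273
  V(3,3) = exp(-r*dt) * [p*0.591735 + (1-p)*1.775679] = 1.191636
  V(2,0) = exp(-r*dt) * [p*0.000000 + (1-p)*0.000000] = 0.000000
  V(2,1) = exp(-r*dt) * [p*0.000000 + (1-p)*0.300273] = 0.152373
  V(2,2) = exp(-r*dt) * [p*0.300273 + (1-p)*1.191636] = 0.752141
  V(1,0) = exp(-r*dt) * [p*0.000000 + (1-p)*0.152373] = 0.077321
  V(1,1) = exp(-r*dt) * [p*0.152373 + (1-p)*0.752141] = 0.456494
  V(0,0) = exp(-r*dt) * [p*0.077321 + (1-p)*0.456494] = 0.269615


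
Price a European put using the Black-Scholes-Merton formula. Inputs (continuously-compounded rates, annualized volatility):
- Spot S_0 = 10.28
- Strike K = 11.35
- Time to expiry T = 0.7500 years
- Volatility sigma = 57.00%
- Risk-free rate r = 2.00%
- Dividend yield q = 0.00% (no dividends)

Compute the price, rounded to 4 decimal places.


Answer: Price = 2.5720

Derivation:
d1 = (ln(S/K) + (r - q + 0.5*sigma^2) * T) / (sigma * sqrt(T)) = 0.07661543
d2 = d1 - sigma * sqrt(T) = -0.41701905
exp(-rT) = 0.98511194; exp(-qT) = 1.00000000
P = K * exp(-rT) * N(-d2) - S_0 * exp(-qT) * N(-d1)
N(-d1) = 0.46946474; N(-d2) = 0.66166776
P = 11.3500 * 0.98511194 * 0.66166776 - 10.2800 * 1.00000000 * 0.46946474 = 2.5720


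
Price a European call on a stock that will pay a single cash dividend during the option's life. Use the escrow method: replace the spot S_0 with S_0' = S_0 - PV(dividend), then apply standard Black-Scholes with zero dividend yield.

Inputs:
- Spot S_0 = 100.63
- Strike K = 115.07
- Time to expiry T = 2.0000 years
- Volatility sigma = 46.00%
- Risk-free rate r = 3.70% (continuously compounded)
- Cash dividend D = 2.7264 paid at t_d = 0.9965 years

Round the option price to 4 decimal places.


PV(D) = D * exp(-r * t_d) = 2.7264 * 0.96380094 = 2.62770688
S_0' = S_0 - PV(D) = 100.6300 - 2.62770688 = 98.00229312
d1 = (ln(S_0'/K) + (r + sigma^2/2)*T) / (sigma*sqrt(T)) = 0.19222581
d2 = d1 - sigma*sqrt(T) = -0.45831243
exp(-rT) = 0.92867169
N(d1) = 0.57621733; N(d2) = 0.32336400
C = S_0' * N(d1) - K * exp(-rT) * N(d2) = 98.00229312 * 0.57621733 - 115.0700 * 0.92867169 * 0.32336400 = 21.9152

Answer: Price = 21.9152


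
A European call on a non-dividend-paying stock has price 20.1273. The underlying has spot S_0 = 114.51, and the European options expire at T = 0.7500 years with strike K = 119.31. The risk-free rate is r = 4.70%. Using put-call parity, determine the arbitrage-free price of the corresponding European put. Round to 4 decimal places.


Put-call parity: C - P = S_0 * exp(-qT) - K * exp(-rT).
S_0 * exp(-qT) = 114.5100 * 1.00000000 = 114.51000000
K * exp(-rT) = 119.3100 * 0.96536405 = 115.17758422
P = C - S*exp(-qT) + K*exp(-rT)
P = 20.1273 - 114.51000000 + 115.17758422 = 20.7949

Answer: Put price = 20.7949


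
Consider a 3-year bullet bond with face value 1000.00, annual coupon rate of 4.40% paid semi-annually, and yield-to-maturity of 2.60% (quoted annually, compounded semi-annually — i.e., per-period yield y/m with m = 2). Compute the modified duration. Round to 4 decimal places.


Coupon per period c = face * coupon_rate / m = 22.000000
Periods per year m = 2; per-period yield y/m = 0.013000
Number of cashflows N = 6
Cashflows (t years, CF_t, discount factor 1/(1+y/m)^(m*t), PV):
  t = 0.5000: CF_t = 22.000000, DF = 0.987167, PV = 21.717670
  t = 1.0000: CF_t = 22.000000, DF = 0.974498, PV = 21.438964
  t = 1.5000: CF_t = 22.000000, DF = 0.961992, PV = 21.163834
  t = 2.0000: CF_t = 22.000000, DF = 0.949647, PV = 20.892235
  t = 2.5000: CF_t = 22.000000, DF = 0.937460, PV = 20.624121
  t = 3.0000: CF_t = 1022.000000, DF = 0.925429, PV = 945.788924
Price P = sum_t PV_t = 1051.625748
First compute Macaulay numerator sum_t t * PV_t:
  t * PV_t at t = 0.5000: 10.858835
  t * PV_t at t = 1.0000: 21.438964
  t * PV_t at t = 1.5000: 31.745751
  t * PV_t at t = 2.0000: 41.784470
  t * PV_t at t = 2.5000: 51.560303
  t * PV_t at t = 3.0000: 2837.366771
Macaulay duration D = 2994.755094 / 1051.625748 = 2.847738
Modified duration = D / (1 + y/m) = 2.847738 / (1 + 0.013000) = 2.811193

Answer: Modified duration = 2.8112


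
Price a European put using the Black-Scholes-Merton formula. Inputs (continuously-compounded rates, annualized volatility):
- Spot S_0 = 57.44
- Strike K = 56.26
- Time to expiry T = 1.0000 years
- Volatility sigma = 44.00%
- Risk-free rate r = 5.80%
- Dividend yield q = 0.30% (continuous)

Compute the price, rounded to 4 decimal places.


d1 = (ln(S/K) + (r - q + 0.5*sigma^2) * T) / (sigma * sqrt(T)) = 0.39217528
d2 = d1 - sigma * sqrt(T) = -0.04782472
exp(-rT) = 0.94364995; exp(-qT) = 0.99700450
P = K * exp(-rT) * N(-d2) - S_0 * exp(-qT) * N(-d1)
N(-d1) = 0.34746436; N(-d2) = 0.51907203
P = 56.2600 * 0.94364995 * 0.51907203 - 57.4400 * 0.99700450 * 0.34746436 = 7.6588

Answer: Price = 7.6588


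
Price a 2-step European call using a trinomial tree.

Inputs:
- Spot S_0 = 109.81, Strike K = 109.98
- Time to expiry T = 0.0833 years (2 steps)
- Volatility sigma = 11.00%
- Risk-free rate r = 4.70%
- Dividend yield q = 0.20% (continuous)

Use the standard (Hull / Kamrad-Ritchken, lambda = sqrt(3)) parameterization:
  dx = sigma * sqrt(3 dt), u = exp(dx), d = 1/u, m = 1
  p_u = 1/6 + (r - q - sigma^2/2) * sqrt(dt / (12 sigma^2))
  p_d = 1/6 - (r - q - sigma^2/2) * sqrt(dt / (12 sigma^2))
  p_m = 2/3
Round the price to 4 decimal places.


Answer: Price = V(0,0) = 1.3471

Derivation:
dt = T/N = 0.041650; dx = sigma*sqrt(3*dt) = 0.038883
u = exp(dx) = 1.039649; d = 1/u = 0.961863
p_u = 0.187528, p_m = 0.666667, p_d = 0.145806
Discount per step: exp(-r*dt) = 0.998044
Stock lattice S(k, j) with j the centered position index:
  k=0: S(0,+0) = 109.8100
  k=1: S(1,-1) = 105.6222; S(1,+0) = 109.8100; S(1,+1) = 114.1638
  k=2: S(2,-2) = 101.5941; S(2,-1) = 105.6222; S(2,+0) = 109.8100; S(2,+1) = 114.1638; S(2,+2) = 118.6903
Terminal payoffs V(N, j) = max(S_T - K, 0):
  V(2,-2) = 0.000000; V(2,-1) = 0.000000; V(2,+0) = 0.000000; V(2,+1) = 4.183850; V(2,+2) = 8.710325
Backward induction: V(k, j) = exp(-r*dt) * [p_u * V(k+1, j+1) + p_m * V(k+1, j) + p_d * V(k+1, j-1)]
  V(1,-1) = exp(-r*dt) * [p_u*0.000000 + p_m*0.000000 + p_d*0.000000] = 0.000000
  V(1,+0) = exp(-r*dt) * [p_u*4.183850 + p_m*0.000000 + p_d*0.000000] = 0.783052
  V(1,+1) = exp(-r*dt) * [p_u*8.710325 + p_m*4.183850 + p_d*0.000000] = 4.414009
  V(0,+0) = exp(-r*dt) * [p_u*4.414009 + p_m*0.783052 + p_d*0.000000] = 1.347143


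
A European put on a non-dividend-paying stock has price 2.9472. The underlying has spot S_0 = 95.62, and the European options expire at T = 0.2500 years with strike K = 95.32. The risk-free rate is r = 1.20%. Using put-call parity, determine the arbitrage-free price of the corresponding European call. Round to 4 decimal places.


Put-call parity: C - P = S_0 * exp(-qT) - K * exp(-rT).
S_0 * exp(-qT) = 95.6200 * 1.00000000 = 95.62000000
K * exp(-rT) = 95.3200 * 0.99700450 = 95.03446851
C = P + S*exp(-qT) - K*exp(-rT)
C = 2.9472 + 95.62000000 - 95.03446851 = 3.5327

Answer: Call price = 3.5327


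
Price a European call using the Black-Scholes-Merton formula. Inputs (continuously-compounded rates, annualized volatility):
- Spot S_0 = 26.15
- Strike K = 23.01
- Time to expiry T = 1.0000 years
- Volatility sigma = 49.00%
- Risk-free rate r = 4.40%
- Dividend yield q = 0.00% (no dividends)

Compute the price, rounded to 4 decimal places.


d1 = (ln(S/K) + (r - q + 0.5*sigma^2) * T) / (sigma * sqrt(T)) = 0.59585773
d2 = d1 - sigma * sqrt(T) = 0.10585773
exp(-rT) = 0.95695396; exp(-qT) = 1.00000000
C = S_0 * exp(-qT) * N(d1) - K * exp(-rT) * N(d2)
N(d1) = 0.72436486; N(d2) = 0.54215238
C = 26.1500 * 1.00000000 * 0.72436486 - 23.0100 * 0.95695396 * 0.54215238 = 7.0042

Answer: Price = 7.0042


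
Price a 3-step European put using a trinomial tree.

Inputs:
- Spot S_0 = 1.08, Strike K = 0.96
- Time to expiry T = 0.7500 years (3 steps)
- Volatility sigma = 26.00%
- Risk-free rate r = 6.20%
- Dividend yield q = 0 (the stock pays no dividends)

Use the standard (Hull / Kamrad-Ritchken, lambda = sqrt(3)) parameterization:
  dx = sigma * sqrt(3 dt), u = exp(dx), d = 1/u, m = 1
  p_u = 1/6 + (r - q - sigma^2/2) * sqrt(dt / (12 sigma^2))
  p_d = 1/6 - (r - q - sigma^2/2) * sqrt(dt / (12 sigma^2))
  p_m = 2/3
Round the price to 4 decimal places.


dt = T/N = 0.250000; dx = sigma*sqrt(3*dt) = 0.225167
u = exp(dx) = 1.252531; d = 1/u = 0.798383
p_u = 0.182322, p_m = 0.666667, p_d = 0.151012
Discount per step: exp(-r*dt) = 0.984620
Stock lattice S(k, j) with j the centered position index:
  k=0: S(0,+0) = 1.0800
  k=1: S(1,-1) = 0.8623; S(1,+0) = 1.0800; S(1,+1) = 1.3527
  k=2: S(2,-2) = 0.6884; S(2,-1) = 0.8623; S(2,+0) = 1.0800; S(2,+1) = 1.3527; S(2,+2) = 1.6943
  k=3: S(3,-3) = 0.5496; S(3,-2) = 0.6884; S(3,-1) = 0.8623; S(3,+0) = 1.0800; S(3,+1) = 1.3527; S(3,+2) = 1.6943; S(3,+3) = 2.1222
Terminal payoffs V(N, j) = max(K - S_T, 0):
  V(3,-3) = 0.410386; V(3,-2) = 0.271591; V(3,-1) = 0.097746; V(3,+0) = 0.000000; V(3,+1) = 0.000000; V(3,+2) = 0.000000; V(3,+3) = 0.000000
Backward induction: V(k, j) = exp(-r*dt) * [p_u * V(k+1, j+1) + p_m * V(k+1, j) + p_d * V(k+1, j-1)]
  V(2,-2) = exp(-r*dt) * [p_u*0.097746 + p_m*0.271591 + p_d*0.410386] = 0.256843
  V(2,-1) = exp(-r*dt) * [p_u*0.000000 + p_m*0.097746 + p_d*0.271591] = 0.104544
  V(2,+0) = exp(-r*dt) * [p_u*0.000000 + p_m*0.000000 + p_d*0.097746] = 0.014534
  V(2,+1) = exp(-r*dt) * [p_u*0.000000 + p_m*0.000000 + p_d*0.000000] = 0.000000
  V(2,+2) = exp(-r*dt) * [p_u*0.000000 + p_m*0.000000 + p_d*0.000000] = 0.000000
  V(1,-1) = exp(-r*dt) * [p_u*0.014534 + p_m*0.104544 + p_d*0.256843] = 0.109423
  V(1,+0) = exp(-r*dt) * [p_u*0.000000 + p_m*0.014534 + p_d*0.104544] = 0.025085
  V(1,+1) = exp(-r*dt) * [p_u*0.000000 + p_m*0.000000 + p_d*0.014534] = 0.002161
  V(0,+0) = exp(-r*dt) * [p_u*0.002161 + p_m*0.025085 + p_d*0.109423] = 0.033124

Answer: Price = V(0,0) = 0.0331


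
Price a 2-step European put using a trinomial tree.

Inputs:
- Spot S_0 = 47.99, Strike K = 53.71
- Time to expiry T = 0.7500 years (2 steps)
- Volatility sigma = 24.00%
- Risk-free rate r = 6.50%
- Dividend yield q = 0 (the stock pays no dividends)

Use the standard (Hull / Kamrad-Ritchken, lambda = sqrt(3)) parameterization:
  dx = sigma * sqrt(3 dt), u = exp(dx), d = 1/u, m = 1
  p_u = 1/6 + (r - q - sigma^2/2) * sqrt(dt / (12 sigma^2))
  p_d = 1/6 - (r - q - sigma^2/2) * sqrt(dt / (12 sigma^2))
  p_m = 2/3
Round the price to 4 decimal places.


dt = T/N = 0.375000; dx = sigma*sqrt(3*dt) = 0.254558
u = exp(dx) = 1.289892; d = 1/u = 0.775259
p_u = 0.193330, p_m = 0.666667, p_d = 0.140003
Discount per step: exp(-r*dt) = 0.975920
Stock lattice S(k, j) with j the centered position index:
  k=0: S(0,+0) = 47.9900
  k=1: S(1,-1) = 37.2047; S(1,+0) = 47.9900; S(1,+1) = 61.9019
  k=2: S(2,-2) = 28.8432; S(2,-1) = 37.2047; S(2,+0) = 47.9900; S(2,+1) = 61.9019; S(2,+2) = 79.8468
Terminal payoffs V(N, j) = max(K - S_T, 0):
  V(2,-2) = 24.866756; V(2,-1) = 16.505333; V(2,+0) = 5.720000; V(2,+1) = 0.000000; V(2,+2) = 0.000000
Backward induction: V(k, j) = exp(-r*dt) * [p_u * V(k+1, j+1) + p_m * V(k+1, j) + p_d * V(k+1, j-1)]
  V(1,-1) = exp(-r*dt) * [p_u*5.720000 + p_m*16.505333 + p_d*24.866756] = 15.215390
  V(1,+0) = exp(-r*dt) * [p_u*0.000000 + p_m*5.720000 + p_d*16.505333] = 5.976656
  V(1,+1) = exp(-r*dt) * [p_u*0.000000 + p_m*0.000000 + p_d*5.720000] = 0.781532
  V(0,+0) = exp(-r*dt) * [p_u*0.781532 + p_m*5.976656 + p_d*15.215390] = 6.114848

Answer: Price = V(0,0) = 6.1148


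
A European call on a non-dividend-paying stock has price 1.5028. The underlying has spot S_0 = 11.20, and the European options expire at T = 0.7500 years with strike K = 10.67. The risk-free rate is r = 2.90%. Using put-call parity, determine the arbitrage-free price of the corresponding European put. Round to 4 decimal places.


Put-call parity: C - P = S_0 * exp(-qT) - K * exp(-rT).
S_0 * exp(-qT) = 11.2000 * 1.00000000 = 11.20000000
K * exp(-rT) = 10.6700 * 0.97848483 = 10.44043309
P = C - S*exp(-qT) + K*exp(-rT)
P = 1.5028 - 11.20000000 + 10.44043309 = 0.7432

Answer: Put price = 0.7432
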